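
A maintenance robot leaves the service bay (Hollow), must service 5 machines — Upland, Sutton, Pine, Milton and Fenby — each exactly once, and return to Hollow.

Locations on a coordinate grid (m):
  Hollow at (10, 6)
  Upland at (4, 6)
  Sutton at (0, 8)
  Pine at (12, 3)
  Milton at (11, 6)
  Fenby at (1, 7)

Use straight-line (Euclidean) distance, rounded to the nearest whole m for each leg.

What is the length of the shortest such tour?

Minimum total distance: 27 m.

Hollow → Upland → Sutton → Pine → Milton → Fenby → Hollow: 6+4+13+3+10+9 = 45
Hollow → Upland → Sutton → Pine → Fenby → Milton → Hollow: 6+4+13+12+10+1 = 46
Hollow → Upland → Sutton → Milton → Pine → Fenby → Hollow: 6+4+11+3+12+9 = 45
Hollow → Upland → Sutton → Milton → Fenby → Pine → Hollow: 6+4+11+10+12+4 = 47
Hollow → Upland → Sutton → Fenby → Pine → Milton → Hollow: 6+4+1+12+3+1 = 27
Hollow → Upland → Sutton → Fenby → Milton → Pine → Hollow: 6+4+1+10+3+4 = 28
Hollow → Upland → Pine → Sutton → Milton → Fenby → Hollow: 6+9+13+11+10+9 = 58
Hollow → Upland → Pine → Sutton → Fenby → Milton → Hollow: 6+9+13+1+10+1 = 40
Hollow → Upland → Pine → Milton → Sutton → Fenby → Hollow: 6+9+3+11+1+9 = 39
Hollow → Upland → Pine → Milton → Fenby → Sutton → Hollow: 6+9+3+10+1+10 = 39
Hollow → Upland → Pine → Fenby → Sutton → Milton → Hollow: 6+9+12+1+11+1 = 40
Hollow → Upland → Pine → Fenby → Milton → Sutton → Hollow: 6+9+12+10+11+10 = 58
Hollow → Upland → Milton → Sutton → Pine → Fenby → Hollow: 6+7+11+13+12+9 = 58
Hollow → Upland → Milton → Sutton → Fenby → Pine → Hollow: 6+7+11+1+12+4 = 41
… (46 more)
The minimum is 27.
One optimal route: Hollow → Upland → Sutton → Fenby → Pine → Milton → Hollow (or its reverse).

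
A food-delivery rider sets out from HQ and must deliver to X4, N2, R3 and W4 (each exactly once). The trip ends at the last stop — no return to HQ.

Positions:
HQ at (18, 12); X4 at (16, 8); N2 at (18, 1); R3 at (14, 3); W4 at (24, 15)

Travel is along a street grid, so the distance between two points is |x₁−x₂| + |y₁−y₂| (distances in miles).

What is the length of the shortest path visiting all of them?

There are 4! = 24 possible orderings.
HQ→X4→N2→R3→W4: 6+9+6+22 = 43
HQ→X4→N2→W4→R3: 6+9+20+22 = 57
HQ→X4→R3→N2→W4: 6+7+6+20 = 39
HQ→X4→R3→W4→N2: 6+7+22+20 = 55
HQ→X4→W4→N2→R3: 6+15+20+6 = 47
HQ→X4→W4→R3→N2: 6+15+22+6 = 49
HQ→N2→X4→R3→W4: 11+9+7+22 = 49
HQ→N2→X4→W4→R3: 11+9+15+22 = 57
HQ→N2→R3→X4→W4: 11+6+7+15 = 39
HQ→N2→R3→W4→X4: 11+6+22+15 = 54
HQ→N2→W4→X4→R3: 11+20+15+7 = 53
HQ→N2→W4→R3→X4: 11+20+22+7 = 60
HQ→R3→X4→N2→W4: 13+7+9+20 = 49
HQ→R3→X4→W4→N2: 13+7+15+20 = 55
… (10 more)
HQ→W4→X4→R3→N2: 9+15+7+6 = 37  ← best
The minimum is 37.
One shortest path: HQ → W4 → X4 → R3 → N2.

Minimum one-way distance = 37 miles.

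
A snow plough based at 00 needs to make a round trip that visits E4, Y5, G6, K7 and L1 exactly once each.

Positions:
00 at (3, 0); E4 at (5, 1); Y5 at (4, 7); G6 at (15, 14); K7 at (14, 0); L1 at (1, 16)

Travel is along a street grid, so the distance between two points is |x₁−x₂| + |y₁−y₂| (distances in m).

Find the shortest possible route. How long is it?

There are 60 distinct closed tours to check (reversals are equivalent).
00 → E4 → Y5 → G6 → K7 → L1 → 00: 3+7+18+15+29+18 = 90
00 → E4 → Y5 → G6 → L1 → K7 → 00: 3+7+18+16+29+11 = 84
00 → E4 → Y5 → K7 → G6 → L1 → 00: 3+7+17+15+16+18 = 76
00 → E4 → Y5 → K7 → L1 → G6 → 00: 3+7+17+29+16+26 = 98
00 → E4 → Y5 → L1 → G6 → K7 → 00: 3+7+12+16+15+11 = 64
00 → E4 → Y5 → L1 → K7 → G6 → 00: 3+7+12+29+15+26 = 92
00 → E4 → G6 → Y5 → K7 → L1 → 00: 3+23+18+17+29+18 = 108
00 → E4 → G6 → Y5 → L1 → K7 → 00: 3+23+18+12+29+11 = 96
00 → E4 → G6 → K7 → Y5 → L1 → 00: 3+23+15+17+12+18 = 88
00 → E4 → G6 → K7 → L1 → Y5 → 00: 3+23+15+29+12+8 = 90
00 → E4 → G6 → L1 → Y5 → K7 → 00: 3+23+16+12+17+11 = 82
00 → E4 → G6 → L1 → K7 → Y5 → 00: 3+23+16+29+17+8 = 96
00 → E4 → K7 → Y5 → G6 → L1 → 00: 3+10+17+18+16+18 = 82
00 → E4 → K7 → Y5 → L1 → G6 → 00: 3+10+17+12+16+26 = 84
… (46 more)
The minimum is 64.
One optimal route: 00 → E4 → Y5 → L1 → G6 → K7 → 00 (or its reverse).

Shortest round trip = 64 m.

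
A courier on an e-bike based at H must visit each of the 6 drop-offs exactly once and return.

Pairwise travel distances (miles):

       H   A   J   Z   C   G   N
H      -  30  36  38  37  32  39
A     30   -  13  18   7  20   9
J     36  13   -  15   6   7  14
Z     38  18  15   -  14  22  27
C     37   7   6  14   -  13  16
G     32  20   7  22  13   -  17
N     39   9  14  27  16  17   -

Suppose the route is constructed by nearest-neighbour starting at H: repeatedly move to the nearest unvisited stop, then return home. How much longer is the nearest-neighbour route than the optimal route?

H: A=30, G=32, J=36, C=37, Z=38, N=39 ⇒ A
A: C=7, N=9, J=13, Z=18, G=20 ⇒ C
C: J=6, G=13, Z=14, N=16 ⇒ J
J: G=7, N=14, Z=15 ⇒ G
G: N=17, Z=22 ⇒ N
N: Z=27 ⇒ Z
NN route H → A → C → J → G → N → Z → H costs 132.
Optimal: H → A → N → G → J → C → Z → H costs 121 (by enumerating all 360 distinct tours).
Excess = 132 − 121 = 11.

Excess over optimum: 11 miles.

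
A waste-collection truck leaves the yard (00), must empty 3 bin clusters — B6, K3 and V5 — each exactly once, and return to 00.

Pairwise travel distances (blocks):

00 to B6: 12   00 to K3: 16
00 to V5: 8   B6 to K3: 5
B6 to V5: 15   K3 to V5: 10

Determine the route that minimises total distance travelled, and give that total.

Shortest round trip = 35 blocks.

There are 3 distinct closed tours to check (reversals are equivalent).
00 - B6 - K3 - V5 - 00: 12+5+10+8 = 35
00 - B6 - V5 - K3 - 00: 12+15+10+16 = 53
00 - K3 - B6 - V5 - 00: 16+5+15+8 = 44
The minimum is 35.
One optimal route: 00 → B6 → K3 → V5 → 00 (or its reverse).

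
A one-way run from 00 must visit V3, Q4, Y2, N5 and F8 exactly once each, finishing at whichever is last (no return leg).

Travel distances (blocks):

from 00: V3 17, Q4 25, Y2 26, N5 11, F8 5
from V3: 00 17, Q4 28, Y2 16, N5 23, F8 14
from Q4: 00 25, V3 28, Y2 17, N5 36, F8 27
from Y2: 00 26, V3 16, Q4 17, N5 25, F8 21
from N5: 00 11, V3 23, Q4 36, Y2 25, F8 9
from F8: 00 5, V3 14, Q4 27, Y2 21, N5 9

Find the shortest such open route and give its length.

There are 5! = 120 possible orderings.
00 - V3 - Q4 - Y2 - N5 - F8: 17+28+17+25+9 = 96
00 - V3 - Q4 - Y2 - F8 - N5: 17+28+17+21+9 = 92
00 - V3 - Q4 - N5 - Y2 - F8: 17+28+36+25+21 = 127
00 - V3 - Q4 - N5 - F8 - Y2: 17+28+36+9+21 = 111
00 - V3 - Q4 - F8 - Y2 - N5: 17+28+27+21+25 = 118
00 - V3 - Q4 - F8 - N5 - Y2: 17+28+27+9+25 = 106
00 - V3 - Y2 - Q4 - N5 - F8: 17+16+17+36+9 = 95
00 - V3 - Y2 - Q4 - F8 - N5: 17+16+17+27+9 = 86
00 - V3 - Y2 - N5 - Q4 - F8: 17+16+25+36+27 = 121
00 - V3 - Y2 - N5 - F8 - Q4: 17+16+25+9+27 = 94
00 - V3 - Y2 - F8 - Q4 - N5: 17+16+21+27+36 = 117
00 - V3 - Y2 - F8 - N5 - Q4: 17+16+21+9+36 = 99
00 - V3 - N5 - Q4 - Y2 - F8: 17+23+36+17+21 = 114
00 - V3 - N5 - Q4 - F8 - Y2: 17+23+36+27+21 = 124
… (106 more)
00 - N5 - F8 - V3 - Y2 - Q4: 11+9+14+16+17 = 67  ← best
The minimum is 67.
One shortest path: 00 → N5 → F8 → V3 → Y2 → Q4.

67 blocks — the minimum one-way total.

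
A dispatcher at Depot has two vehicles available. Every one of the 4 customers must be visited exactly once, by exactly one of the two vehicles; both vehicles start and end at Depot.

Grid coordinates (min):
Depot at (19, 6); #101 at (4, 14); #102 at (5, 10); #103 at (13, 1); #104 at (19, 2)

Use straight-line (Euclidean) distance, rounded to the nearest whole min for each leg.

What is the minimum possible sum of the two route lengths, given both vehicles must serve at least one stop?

Minimum combined distance: 49 min.

Check every non-empty split of the stops between the two vehicles; for each half take its own optimal tour:
  {#101} + {#102, #103, #104}: 34 + 37 = 71
  {#102} + {#101, #103, #104}: 30 + 43 = 73
  {#101, #102} + {#103, #104}: 36 + 18 = 54
  {#103} + {#101, #102, #104}: 16 + 41 = 57
  {#101, #103} + {#102, #104}: 41 + 35 = 76
  {#102, #103} + {#101, #104}: 35 + 40 = 75
  … (7 splits in total)
  {#101, #102, #103} + {#104}: 41 + 8 = 49  ← best
Best: vehicle 1 Depot → #101 → #102 → #103 → Depot = 41; vehicle 2 Depot → #104 → Depot = 8; combined 49.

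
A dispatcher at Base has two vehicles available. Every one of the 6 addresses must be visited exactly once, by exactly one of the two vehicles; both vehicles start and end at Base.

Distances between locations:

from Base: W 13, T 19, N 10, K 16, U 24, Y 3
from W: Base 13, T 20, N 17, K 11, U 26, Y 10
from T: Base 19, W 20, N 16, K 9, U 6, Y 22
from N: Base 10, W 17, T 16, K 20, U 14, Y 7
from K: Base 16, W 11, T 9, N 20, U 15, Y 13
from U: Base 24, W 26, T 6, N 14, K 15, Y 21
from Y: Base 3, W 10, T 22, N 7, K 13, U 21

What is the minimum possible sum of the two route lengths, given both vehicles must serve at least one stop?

Check every non-empty split of the stops between the two vehicles; for each half take its own optimal tour:
  {W} + {T, N, K, U, Y}: 26 + 55 = 81
  {T} + {W, N, K, U, Y}: 38 + 63 = 101
  {W, T} + {N, K, U, Y}: 52 + 55 = 107
  {N} + {W, T, K, U, Y}: 20 + 63 = 83
  {W, N} + {T, K, U, Y}: 40 + 55 = 95
  {T, N} + {W, K, U, Y}: 45 + 63 = 108
  … (31 splits in total)
  {W, T, N, K, U} + {Y}: 63 + 6 = 69  ← best
Best: vehicle 1 Base → W → K → T → U → N → Base = 63; vehicle 2 Base → Y → Base = 6; combined 69.

Minimum combined distance: 69.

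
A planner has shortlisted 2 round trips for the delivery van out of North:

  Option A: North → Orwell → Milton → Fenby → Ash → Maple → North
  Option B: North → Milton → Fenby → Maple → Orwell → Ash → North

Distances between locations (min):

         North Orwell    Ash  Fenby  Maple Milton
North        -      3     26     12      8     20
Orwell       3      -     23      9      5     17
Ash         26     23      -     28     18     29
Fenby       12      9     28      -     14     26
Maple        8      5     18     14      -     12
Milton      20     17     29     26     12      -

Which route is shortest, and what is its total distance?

Option A: 3 + 17 + 26 + 28 + 18 + 8 = 100
Option B: 20 + 26 + 14 + 5 + 23 + 26 = 114

Shortest is Option A, total 100 min.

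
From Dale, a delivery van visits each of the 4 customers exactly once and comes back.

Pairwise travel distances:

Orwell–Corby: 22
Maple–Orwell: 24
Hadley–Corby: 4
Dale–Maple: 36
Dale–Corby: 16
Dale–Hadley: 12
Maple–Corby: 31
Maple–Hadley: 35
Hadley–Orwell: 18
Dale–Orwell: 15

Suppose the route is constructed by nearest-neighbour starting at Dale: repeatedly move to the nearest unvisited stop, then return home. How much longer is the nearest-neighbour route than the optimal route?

Dale: Hadley=12, Orwell=15, Corby=16, Maple=36 ⇒ Hadley
Hadley: Corby=4, Orwell=18, Maple=35 ⇒ Corby
Corby: Orwell=22, Maple=31 ⇒ Orwell
Orwell: Maple=24 ⇒ Maple
NN route Dale → Hadley → Corby → Orwell → Maple → Dale costs 98.
Optimal: Dale → Hadley → Corby → Maple → Orwell → Dale costs 86 (by enumerating all 12 distinct tours).
Excess = 98 − 86 = 12.

The nearest-neighbour route is 12 longer than optimal.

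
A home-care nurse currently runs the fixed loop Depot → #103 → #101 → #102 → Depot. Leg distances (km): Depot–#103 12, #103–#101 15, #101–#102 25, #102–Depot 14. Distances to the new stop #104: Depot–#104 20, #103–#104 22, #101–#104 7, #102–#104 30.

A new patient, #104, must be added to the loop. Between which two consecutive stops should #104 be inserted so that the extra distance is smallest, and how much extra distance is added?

Minimum extra distance: 12 km, inserting #104 between #101 and #102.

Insertion cost between consecutive stops i–j is d(i,#104) + d(#104,j) − d(i,j):
  between Depot and #103: 20 + 22 − 12 = 30
  between #103 and #101: 22 + 7 − 15 = 14
  between #101 and #102: 7 + 30 − 25 = 12
  between #102 and Depot: 30 + 20 − 14 = 36
Cheapest insertion is between #101 and #102, adding 12.
New total = 66 + 12 = 78.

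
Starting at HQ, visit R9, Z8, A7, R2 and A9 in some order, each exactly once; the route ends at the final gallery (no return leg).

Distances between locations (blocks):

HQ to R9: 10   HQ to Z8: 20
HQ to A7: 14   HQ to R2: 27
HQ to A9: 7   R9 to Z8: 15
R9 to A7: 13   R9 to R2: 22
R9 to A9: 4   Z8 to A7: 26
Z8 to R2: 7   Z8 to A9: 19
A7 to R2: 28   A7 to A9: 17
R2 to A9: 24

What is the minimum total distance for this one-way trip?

There are 5! = 120 possible orderings.
HQ→R9→Z8→A7→R2→A9: 10+15+26+28+24 = 103
HQ→R9→Z8→A7→A9→R2: 10+15+26+17+24 = 92
HQ→R9→Z8→R2→A7→A9: 10+15+7+28+17 = 77
HQ→R9→Z8→R2→A9→A7: 10+15+7+24+17 = 73
HQ→R9→Z8→A9→A7→R2: 10+15+19+17+28 = 89
HQ→R9→Z8→A9→R2→A7: 10+15+19+24+28 = 96
HQ→R9→A7→Z8→R2→A9: 10+13+26+7+24 = 80
HQ→R9→A7→Z8→A9→R2: 10+13+26+19+24 = 92
HQ→R9→A7→R2→Z8→A9: 10+13+28+7+19 = 77
HQ→R9→A7→R2→A9→Z8: 10+13+28+24+19 = 94
HQ→R9→A7→A9→Z8→R2: 10+13+17+19+7 = 66
HQ→R9→A7→A9→R2→Z8: 10+13+17+24+7 = 71
HQ→R9→R2→Z8→A7→A9: 10+22+7+26+17 = 82
HQ→R9→R2→Z8→A9→A7: 10+22+7+19+17 = 75
… (106 more)
HQ→A7→R9→A9→Z8→R2: 14+13+4+19+7 = 57  ← best
The minimum is 57.
One shortest path: HQ → A7 → R9 → A9 → Z8 → R2.

Shortest open route: 57 blocks.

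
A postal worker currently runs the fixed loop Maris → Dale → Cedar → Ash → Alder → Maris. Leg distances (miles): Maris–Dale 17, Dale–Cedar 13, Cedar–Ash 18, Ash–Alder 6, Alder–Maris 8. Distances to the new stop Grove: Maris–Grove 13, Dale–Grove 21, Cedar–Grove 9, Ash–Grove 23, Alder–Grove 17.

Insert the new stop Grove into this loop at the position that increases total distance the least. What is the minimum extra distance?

Insertion cost between consecutive stops i–j is d(i,Grove) + d(Grove,j) − d(i,j):
  between Maris and Dale: 13 + 21 − 17 = 17
  between Dale and Cedar: 21 + 9 − 13 = 17
  between Cedar and Ash: 9 + 23 − 18 = 14
  between Ash and Alder: 23 + 17 − 6 = 34
  between Alder and Maris: 17 + 13 − 8 = 22
Cheapest insertion is between Cedar and Ash, adding 14.
New total = 62 + 14 = 76.

Adding 14 miles by placing Grove on the Cedar–Ash leg.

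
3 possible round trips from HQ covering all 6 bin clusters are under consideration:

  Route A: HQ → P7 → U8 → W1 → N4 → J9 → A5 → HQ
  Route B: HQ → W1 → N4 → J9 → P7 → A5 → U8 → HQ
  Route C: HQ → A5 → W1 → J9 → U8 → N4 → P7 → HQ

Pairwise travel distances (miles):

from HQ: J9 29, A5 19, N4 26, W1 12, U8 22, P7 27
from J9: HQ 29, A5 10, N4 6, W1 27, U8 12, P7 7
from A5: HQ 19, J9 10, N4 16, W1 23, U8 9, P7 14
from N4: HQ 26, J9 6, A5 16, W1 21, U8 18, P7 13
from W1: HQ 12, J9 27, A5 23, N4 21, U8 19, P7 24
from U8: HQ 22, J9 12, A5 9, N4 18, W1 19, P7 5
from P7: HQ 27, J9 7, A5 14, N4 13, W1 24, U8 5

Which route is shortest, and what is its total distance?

Shortest is Route B, total 91 miles.

Route A: 27 + 5 + 19 + 21 + 6 + 10 + 19 = 107
Route B: 12 + 21 + 6 + 7 + 14 + 9 + 22 = 91
Route C: 19 + 23 + 27 + 12 + 18 + 13 + 27 = 139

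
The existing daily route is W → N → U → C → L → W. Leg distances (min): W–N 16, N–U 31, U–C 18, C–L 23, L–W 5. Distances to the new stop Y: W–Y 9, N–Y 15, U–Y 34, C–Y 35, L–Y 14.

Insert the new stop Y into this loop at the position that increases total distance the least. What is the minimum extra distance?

Adding 8 min by placing Y on the W–N leg.

Insertion cost between consecutive stops i–j is d(i,Y) + d(Y,j) − d(i,j):
  between W and N: 9 + 15 − 16 = 8
  between N and U: 15 + 34 − 31 = 18
  between U and C: 34 + 35 − 18 = 51
  between C and L: 35 + 14 − 23 = 26
  between L and W: 14 + 9 − 5 = 18
Cheapest insertion is between W and N, adding 8.
New total = 93 + 8 = 101.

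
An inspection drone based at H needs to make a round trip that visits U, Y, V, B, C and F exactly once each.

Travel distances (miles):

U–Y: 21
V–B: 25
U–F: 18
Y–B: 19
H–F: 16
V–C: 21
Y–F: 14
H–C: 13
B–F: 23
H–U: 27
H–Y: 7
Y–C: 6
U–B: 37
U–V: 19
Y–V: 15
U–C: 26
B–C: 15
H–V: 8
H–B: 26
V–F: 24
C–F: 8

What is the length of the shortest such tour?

94 miles — the shortest possible round trip.

H - U - Y - V - B - C - F - H: 27+21+15+25+15+8+16 = 127
H - U - Y - V - B - F - C - H: 27+21+15+25+23+8+13 = 132
H - U - Y - V - C - B - F - H: 27+21+15+21+15+23+16 = 138
H - U - Y - V - C - F - B - H: 27+21+15+21+8+23+26 = 141
H - U - Y - V - F - B - C - H: 27+21+15+24+23+15+13 = 138
H - U - Y - V - F - C - B - H: 27+21+15+24+8+15+26 = 136
H - U - Y - B - V - C - F - H: 27+21+19+25+21+8+16 = 137
H - U - Y - B - V - F - C - H: 27+21+19+25+24+8+13 = 137
… (352 more)
H - Y - B - C - F - U - V - H: 7+19+15+8+18+19+8 = 94  ← best
The minimum is 94.
One optimal route: H → Y → B → C → F → U → V → H (or its reverse).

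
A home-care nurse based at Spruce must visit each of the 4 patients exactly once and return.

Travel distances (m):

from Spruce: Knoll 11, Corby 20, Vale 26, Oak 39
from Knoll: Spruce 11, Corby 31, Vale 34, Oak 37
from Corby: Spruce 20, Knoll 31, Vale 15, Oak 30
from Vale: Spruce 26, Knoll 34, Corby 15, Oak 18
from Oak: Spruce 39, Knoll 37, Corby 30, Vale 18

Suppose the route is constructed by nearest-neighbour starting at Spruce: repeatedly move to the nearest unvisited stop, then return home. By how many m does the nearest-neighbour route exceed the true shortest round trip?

13 m longer than the optimal tour.

Spruce: Knoll=11, Corby=20, Vale=26, Oak=39 ⇒ Knoll
Knoll: Corby=31, Vale=34, Oak=37 ⇒ Corby
Corby: Vale=15, Oak=30 ⇒ Vale
Vale: Oak=18 ⇒ Oak
NN route Spruce → Knoll → Corby → Vale → Oak → Spruce costs 114.
Optimal: Spruce → Knoll → Oak → Vale → Corby → Spruce costs 101 (by enumerating all 12 distinct tours).
Excess = 114 − 101 = 13.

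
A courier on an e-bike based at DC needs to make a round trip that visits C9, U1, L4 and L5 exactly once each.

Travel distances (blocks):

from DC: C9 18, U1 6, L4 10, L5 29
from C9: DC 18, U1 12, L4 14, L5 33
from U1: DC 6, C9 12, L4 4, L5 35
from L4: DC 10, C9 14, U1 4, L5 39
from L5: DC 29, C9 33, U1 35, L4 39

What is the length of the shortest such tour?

With 4 stops there are 4!/2 = 12 distinct round trips (a route and its reverse cost the same).
DC→C9→U1→L4→L5→DC: 18+12+4+39+29 = 102
DC→C9→U1→L5→L4→DC: 18+12+35+39+10 = 114
DC→C9→L4→U1→L5→DC: 18+14+4+35+29 = 100
DC→C9→L4→L5→U1→DC: 18+14+39+35+6 = 112
DC→C9→L5→U1→L4→DC: 18+33+35+4+10 = 100
DC→C9→L5→L4→U1→DC: 18+33+39+4+6 = 100
DC→U1→C9→L4→L5→DC: 6+12+14+39+29 = 100
DC→U1→C9→L5→L4→DC: 6+12+33+39+10 = 100
DC→U1→L4→C9→L5→DC: 6+4+14+33+29 = 86
DC→U1→L5→C9→L4→DC: 6+35+33+14+10 = 98
DC→L4→C9→U1→L5→DC: 10+14+12+35+29 = 100
DC→L4→U1→C9→L5→DC: 10+4+12+33+29 = 88
The minimum is 86.
One optimal route: DC → U1 → L4 → C9 → L5 → DC (or its reverse).

86 blocks — the shortest possible round trip.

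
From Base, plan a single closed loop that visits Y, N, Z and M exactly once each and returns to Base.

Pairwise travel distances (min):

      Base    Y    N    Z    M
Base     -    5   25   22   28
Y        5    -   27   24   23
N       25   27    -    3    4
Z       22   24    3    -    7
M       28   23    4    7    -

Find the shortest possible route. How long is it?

57 min — the shortest possible round trip.

Base-Y-N-Z-M-Base: 5+27+3+7+28 = 70
Base-Y-N-M-Z-Base: 5+27+4+7+22 = 65
Base-Y-Z-N-M-Base: 5+24+3+4+28 = 64
Base-Y-Z-M-N-Base: 5+24+7+4+25 = 65
Base-Y-M-N-Z-Base: 5+23+4+3+22 = 57
Base-Y-M-Z-N-Base: 5+23+7+3+25 = 63
Base-N-Y-Z-M-Base: 25+27+24+7+28 = 111
Base-N-Y-M-Z-Base: 25+27+23+7+22 = 104
Base-N-Z-Y-M-Base: 25+3+24+23+28 = 103
Base-N-M-Y-Z-Base: 25+4+23+24+22 = 98
Base-Z-Y-N-M-Base: 22+24+27+4+28 = 105
Base-Z-N-Y-M-Base: 22+3+27+23+28 = 103
The minimum is 57.
One optimal route: Base → Y → M → N → Z → Base (or its reverse).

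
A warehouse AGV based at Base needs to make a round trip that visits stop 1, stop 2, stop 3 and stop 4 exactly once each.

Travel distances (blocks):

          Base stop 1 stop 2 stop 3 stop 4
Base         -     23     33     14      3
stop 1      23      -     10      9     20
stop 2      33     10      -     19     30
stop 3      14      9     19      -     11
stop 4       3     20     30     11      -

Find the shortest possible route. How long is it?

Shortest round trip = 66 blocks.

Base → stop 1 → stop 2 → stop 3 → stop 4 → Base: 23+10+19+11+3 = 66
Base → stop 1 → stop 2 → stop 4 → stop 3 → Base: 23+10+30+11+14 = 88
Base → stop 1 → stop 3 → stop 2 → stop 4 → Base: 23+9+19+30+3 = 84
Base → stop 1 → stop 3 → stop 4 → stop 2 → Base: 23+9+11+30+33 = 106
Base → stop 1 → stop 4 → stop 2 → stop 3 → Base: 23+20+30+19+14 = 106
Base → stop 1 → stop 4 → stop 3 → stop 2 → Base: 23+20+11+19+33 = 106
Base → stop 2 → stop 1 → stop 3 → stop 4 → Base: 33+10+9+11+3 = 66
Base → stop 2 → stop 1 → stop 4 → stop 3 → Base: 33+10+20+11+14 = 88
Base → stop 2 → stop 3 → stop 1 → stop 4 → Base: 33+19+9+20+3 = 84
Base → stop 2 → stop 4 → stop 1 → stop 3 → Base: 33+30+20+9+14 = 106
Base → stop 3 → stop 1 → stop 2 → stop 4 → Base: 14+9+10+30+3 = 66
Base → stop 3 → stop 2 → stop 1 → stop 4 → Base: 14+19+10+20+3 = 66
The minimum is 66.
One optimal route: Base → stop 1 → stop 2 → stop 3 → stop 4 → Base (or its reverse).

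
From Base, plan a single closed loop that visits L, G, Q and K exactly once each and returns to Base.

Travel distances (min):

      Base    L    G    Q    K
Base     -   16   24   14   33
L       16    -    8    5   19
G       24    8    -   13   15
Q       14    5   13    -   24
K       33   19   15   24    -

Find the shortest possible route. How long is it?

Shortest round trip = 75 min.

With 4 stops there are 4!/2 = 12 distinct round trips (a route and its reverse cost the same).
Base → L → G → Q → K → Base: 16+8+13+24+33 = 94
Base → L → G → K → Q → Base: 16+8+15+24+14 = 77
Base → L → Q → G → K → Base: 16+5+13+15+33 = 82
Base → L → Q → K → G → Base: 16+5+24+15+24 = 84
Base → L → K → G → Q → Base: 16+19+15+13+14 = 77
Base → L → K → Q → G → Base: 16+19+24+13+24 = 96
Base → G → L → Q → K → Base: 24+8+5+24+33 = 94
Base → G → L → K → Q → Base: 24+8+19+24+14 = 89
Base → G → Q → L → K → Base: 24+13+5+19+33 = 94
Base → G → K → L → Q → Base: 24+15+19+5+14 = 77
Base → Q → L → G → K → Base: 14+5+8+15+33 = 75
Base → Q → G → L → K → Base: 14+13+8+19+33 = 87
The minimum is 75.
One optimal route: Base → Q → L → G → K → Base (or its reverse).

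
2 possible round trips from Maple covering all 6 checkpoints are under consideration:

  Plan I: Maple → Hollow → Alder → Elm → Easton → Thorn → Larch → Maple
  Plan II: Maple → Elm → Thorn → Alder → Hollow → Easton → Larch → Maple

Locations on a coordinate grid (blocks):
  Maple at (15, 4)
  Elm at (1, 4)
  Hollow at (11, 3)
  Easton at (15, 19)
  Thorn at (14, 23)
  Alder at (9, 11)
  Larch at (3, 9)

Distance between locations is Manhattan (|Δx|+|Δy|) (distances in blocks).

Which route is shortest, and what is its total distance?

Shortest is Plan I, total 106 blocks.

Plan I: 5 + 10 + 15 + 29 + 5 + 25 + 17 = 106
Plan II: 14 + 32 + 17 + 10 + 20 + 22 + 17 = 132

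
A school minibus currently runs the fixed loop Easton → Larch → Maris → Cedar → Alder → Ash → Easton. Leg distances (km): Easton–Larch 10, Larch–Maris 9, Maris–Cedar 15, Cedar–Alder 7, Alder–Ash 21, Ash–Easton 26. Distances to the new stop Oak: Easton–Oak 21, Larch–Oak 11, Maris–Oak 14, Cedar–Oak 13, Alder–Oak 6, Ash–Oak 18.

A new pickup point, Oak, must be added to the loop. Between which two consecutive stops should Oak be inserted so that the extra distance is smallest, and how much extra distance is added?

+3 km — insert Oak between Alder and Ash.

Insertion cost between consecutive stops i–j is d(i,Oak) + d(Oak,j) − d(i,j):
  between Easton and Larch: 21 + 11 − 10 = 22
  between Larch and Maris: 11 + 14 − 9 = 16
  between Maris and Cedar: 14 + 13 − 15 = 12
  between Cedar and Alder: 13 + 6 − 7 = 12
  between Alder and Ash: 6 + 18 − 21 = 3
  between Ash and Easton: 18 + 21 − 26 = 13
Cheapest insertion is between Alder and Ash, adding 3.
New total = 88 + 3 = 91.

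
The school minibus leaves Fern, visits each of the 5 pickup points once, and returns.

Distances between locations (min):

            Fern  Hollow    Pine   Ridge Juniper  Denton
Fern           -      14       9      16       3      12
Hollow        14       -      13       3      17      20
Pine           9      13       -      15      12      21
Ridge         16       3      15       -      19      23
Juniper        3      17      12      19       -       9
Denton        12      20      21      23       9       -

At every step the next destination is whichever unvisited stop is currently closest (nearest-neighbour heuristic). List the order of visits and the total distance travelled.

Fern → [Juniper:3 / Pine:9 / Denton:12 / Hollow:14 / Ridge:16] → Juniper (3)
Juniper → [Denton:9 / Pine:12 / Hollow:17 / Ridge:19] → Denton (9)
Denton → [Hollow:20 / Pine:21 / Ridge:23] → Hollow (20)
Hollow → [Ridge:3 / Pine:13] → Ridge (3)
Ridge → [Pine:15] → Pine (15)
Return Pine→Fern: 9.
Total = 3 + 9 + 20 + 3 + 15 + 9 = 59.

Nearest-neighbour total = 59 min; route Fern → Juniper → Denton → Hollow → Ridge → Pine → Fern.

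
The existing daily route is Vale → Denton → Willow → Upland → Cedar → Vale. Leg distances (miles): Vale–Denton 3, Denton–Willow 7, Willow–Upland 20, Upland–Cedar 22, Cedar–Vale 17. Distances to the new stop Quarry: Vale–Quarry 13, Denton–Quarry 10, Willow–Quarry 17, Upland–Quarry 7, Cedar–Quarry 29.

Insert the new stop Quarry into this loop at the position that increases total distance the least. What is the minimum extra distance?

Insertion cost between consecutive stops i–j is d(i,Quarry) + d(Quarry,j) − d(i,j):
  between Vale and Denton: 13 + 10 − 3 = 20
  between Denton and Willow: 10 + 17 − 7 = 20
  between Willow and Upland: 17 + 7 − 20 = 4
  between Upland and Cedar: 7 + 29 − 22 = 14
  between Cedar and Vale: 29 + 13 − 17 = 25
Cheapest insertion is between Willow and Upland, adding 4.
New total = 69 + 4 = 73.

Minimum extra distance: 4 miles, inserting Quarry between Willow and Upland.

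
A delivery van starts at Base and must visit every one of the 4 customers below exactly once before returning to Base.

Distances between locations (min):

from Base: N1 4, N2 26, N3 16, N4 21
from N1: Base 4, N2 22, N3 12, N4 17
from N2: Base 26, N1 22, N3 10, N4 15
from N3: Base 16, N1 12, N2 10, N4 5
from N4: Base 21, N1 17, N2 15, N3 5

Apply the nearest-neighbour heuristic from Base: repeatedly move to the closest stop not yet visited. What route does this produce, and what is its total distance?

62 min along Base → N1 → N3 → N4 → N2 → Base.

Base → [N1:4 / N3:16 / N4:21 / N2:26] → N1 (4)
N1 → [N3:12 / N4:17 / N2:22] → N3 (12)
N3 → [N4:5 / N2:10] → N4 (5)
N4 → [N2:15] → N2 (15)
Return N2→Base: 26.
Total = 4 + 12 + 5 + 15 + 26 = 62.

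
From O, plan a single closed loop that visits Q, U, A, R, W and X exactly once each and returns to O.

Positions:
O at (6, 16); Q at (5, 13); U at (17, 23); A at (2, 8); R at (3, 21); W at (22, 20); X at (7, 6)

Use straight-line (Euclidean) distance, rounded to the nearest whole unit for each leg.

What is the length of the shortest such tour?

Minimum total distance: 61.

With 6 stops there are 6!/2 = 360 distinct round trips (a route and its reverse cost the same).
O - Q - U - A - R - W - X - O: 3+16+21+13+19+21+10 = 103
O - Q - U - A - R - X - W - O: 3+16+21+13+16+21+16 = 106
O - Q - U - A - W - R - X - O: 3+16+21+23+19+16+10 = 108
O - Q - U - A - W - X - R - O: 3+16+21+23+21+16+6 = 106
O - Q - U - A - X - R - W - O: 3+16+21+5+16+19+16 = 96
O - Q - U - A - X - W - R - O: 3+16+21+5+21+19+6 = 91
O - Q - U - R - A - W - X - O: 3+16+14+13+23+21+10 = 100
O - Q - U - R - A - X - W - O: 3+16+14+13+5+21+16 = 88
… (352 more)
O - Q - A - X - W - U - R - O: 3+6+5+21+6+14+6 = 61  ← best
The minimum is 61.
One optimal route: O → Q → A → X → W → U → R → O (or its reverse).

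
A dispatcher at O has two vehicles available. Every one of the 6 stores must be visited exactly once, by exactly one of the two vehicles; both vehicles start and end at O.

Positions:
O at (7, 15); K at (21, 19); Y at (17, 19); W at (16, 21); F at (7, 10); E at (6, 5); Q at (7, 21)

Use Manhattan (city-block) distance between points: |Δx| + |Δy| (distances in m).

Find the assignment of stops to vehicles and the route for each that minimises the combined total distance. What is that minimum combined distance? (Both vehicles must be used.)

62 m — the smallest possible combined total.

Check every non-empty split of the stops between the two vehicles; for each half take its own optimal tour:
  {K} + {Y, W, F, E, Q}: 36 + 54 = 90
  {Y} + {K, W, F, E, Q}: 28 + 62 = 90
  {K, Y} + {W, F, E, Q}: 36 + 52 = 88
  {W} + {K, Y, F, E, Q}: 30 + 62 = 92
  {K, W} + {Y, F, E, Q}: 40 + 54 = 94
  {Y, W} + {K, F, E, Q}: 32 + 62 = 94
  … (31 splits in total)
  {F, E} + {K, Y, W, Q}: 22 + 40 = 62  ← best
Best: vehicle 1 O → F → E → O = 22; vehicle 2 O → K → Y → W → Q → O = 40; combined 62.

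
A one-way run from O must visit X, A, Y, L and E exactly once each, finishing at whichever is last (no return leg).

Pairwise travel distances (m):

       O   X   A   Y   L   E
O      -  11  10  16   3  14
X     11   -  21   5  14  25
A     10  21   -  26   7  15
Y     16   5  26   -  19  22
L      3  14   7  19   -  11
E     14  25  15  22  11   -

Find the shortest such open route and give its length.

Minimum one-way distance = 52 m.

There are 5! = 120 possible orderings.
O - X - A - Y - L - E: 11+21+26+19+11 = 88
O - X - A - Y - E - L: 11+21+26+22+11 = 91
O - X - A - L - Y - E: 11+21+7+19+22 = 80
O - X - A - L - E - Y: 11+21+7+11+22 = 72
O - X - A - E - Y - L: 11+21+15+22+19 = 88
O - X - A - E - L - Y: 11+21+15+11+19 = 77
O - X - Y - A - L - E: 11+5+26+7+11 = 60
O - X - Y - A - E - L: 11+5+26+15+11 = 68
O - X - Y - L - A - E: 11+5+19+7+15 = 57
O - X - Y - L - E - A: 11+5+19+11+15 = 61
O - X - Y - E - A - L: 11+5+22+15+7 = 60
O - X - Y - E - L - A: 11+5+22+11+7 = 56
O - X - L - A - Y - E: 11+14+7+26+22 = 80
O - X - L - A - E - Y: 11+14+7+15+22 = 69
… (106 more)
O - L - A - E - Y - X: 3+7+15+22+5 = 52  ← best
The minimum is 52.
One shortest path: O → L → A → E → Y → X.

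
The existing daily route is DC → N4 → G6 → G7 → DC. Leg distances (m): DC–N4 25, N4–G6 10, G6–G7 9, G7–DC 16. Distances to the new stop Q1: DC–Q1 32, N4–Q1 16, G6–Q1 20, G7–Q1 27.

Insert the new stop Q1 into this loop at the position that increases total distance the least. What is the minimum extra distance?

Insertion cost between consecutive stops i–j is d(i,Q1) + d(Q1,j) − d(i,j):
  between DC and N4: 32 + 16 − 25 = 23
  between N4 and G6: 16 + 20 − 10 = 26
  between G6 and G7: 20 + 27 − 9 = 38
  between G7 and DC: 27 + 32 − 16 = 43
Cheapest insertion is between DC and N4, adding 23.
New total = 60 + 23 = 83.

+23 m — insert Q1 between DC and N4.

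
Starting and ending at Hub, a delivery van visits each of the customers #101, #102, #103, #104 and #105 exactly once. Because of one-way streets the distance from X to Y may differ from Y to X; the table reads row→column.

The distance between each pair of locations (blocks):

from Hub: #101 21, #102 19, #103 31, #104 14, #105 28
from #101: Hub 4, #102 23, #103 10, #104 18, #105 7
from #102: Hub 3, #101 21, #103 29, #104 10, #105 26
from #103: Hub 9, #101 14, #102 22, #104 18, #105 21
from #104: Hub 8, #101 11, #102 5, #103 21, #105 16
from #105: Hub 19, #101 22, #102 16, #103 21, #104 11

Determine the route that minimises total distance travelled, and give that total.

Hub - #101 - #102 - #103 - #104 - #105 - Hub: 21+23+29+18+16+19 = 126
Hub - #101 - #102 - #103 - #105 - #104 - Hub: 21+23+29+21+11+8 = 113
Hub - #101 - #102 - #104 - #103 - #105 - Hub: 21+23+10+21+21+19 = 115
Hub - #101 - #102 - #104 - #105 - #103 - Hub: 21+23+10+16+21+9 = 100
Hub - #101 - #102 - #105 - #103 - #104 - Hub: 21+23+26+21+18+8 = 117
Hub - #101 - #102 - #105 - #104 - #103 - Hub: 21+23+26+11+21+9 = 111
Hub - #101 - #103 - #102 - #104 - #105 - Hub: 21+10+22+10+16+19 = 98
Hub - #101 - #103 - #102 - #105 - #104 - Hub: 21+10+22+26+11+8 = 98
Hub - #101 - #103 - #104 - #102 - #105 - Hub: 21+10+18+5+26+19 = 99
Hub - #101 - #103 - #104 - #105 - #102 - Hub: 21+10+18+16+16+3 = 84
Hub - #101 - #103 - #105 - #102 - #104 - Hub: 21+10+21+16+10+8 = 86
Hub - #101 - #103 - #105 - #104 - #102 - Hub: 21+10+21+11+5+3 = 71
Hub - #101 - #104 - #102 - #103 - #105 - Hub: 21+18+5+29+21+19 = 113
Hub - #101 - #104 - #102 - #105 - #103 - Hub: 21+18+5+26+21+9 = 100
… (106 more)
The minimum is 71.
One optimal route: Hub → #101 → #103 → #105 → #104 → #102 → Hub.

Shortest round trip = 71 blocks.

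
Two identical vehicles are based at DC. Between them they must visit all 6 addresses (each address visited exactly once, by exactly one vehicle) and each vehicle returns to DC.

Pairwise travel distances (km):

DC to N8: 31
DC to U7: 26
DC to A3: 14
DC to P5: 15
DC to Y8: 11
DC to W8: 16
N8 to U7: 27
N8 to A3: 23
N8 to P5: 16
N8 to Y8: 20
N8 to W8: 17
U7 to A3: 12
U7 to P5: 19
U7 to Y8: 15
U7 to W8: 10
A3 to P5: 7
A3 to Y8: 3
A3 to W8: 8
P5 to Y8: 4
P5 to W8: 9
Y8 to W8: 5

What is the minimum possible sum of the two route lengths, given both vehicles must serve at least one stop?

Check every non-empty split of the stops between the two vehicles; for each half take its own optimal tour:
  {N8} + {U7, A3, P5, Y8, W8}: 62 + 60 = 122
  {U7} + {N8, A3, P5, Y8, W8}: 52 + 70 = 122
  {N8, U7} + {A3, P5, Y8, W8}: 84 + 46 = 130
  {A3} + {N8, U7, P5, Y8, W8}: 28 + 84 = 112
  {N8, A3} + {U7, P5, Y8, W8}: 68 + 60 = 128
  {U7, A3} + {N8, P5, Y8, W8}: 52 + 64 = 116
  … (31 splits in total)
  {Y8} + {N8, U7, A3, P5, W8}: 22 + 84 = 106  ← best
Best: vehicle 1 DC → Y8 → DC = 22; vehicle 2 DC → A3 → U7 → W8 → N8 → P5 → DC = 84; combined 106.

106 km — the smallest possible combined total.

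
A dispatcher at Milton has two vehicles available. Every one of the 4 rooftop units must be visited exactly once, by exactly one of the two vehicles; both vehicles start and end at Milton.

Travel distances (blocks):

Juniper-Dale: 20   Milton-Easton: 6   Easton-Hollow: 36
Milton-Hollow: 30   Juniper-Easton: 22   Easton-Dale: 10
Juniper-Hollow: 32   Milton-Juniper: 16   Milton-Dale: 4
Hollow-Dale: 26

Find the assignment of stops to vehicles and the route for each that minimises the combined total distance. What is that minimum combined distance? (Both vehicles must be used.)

Try each way of splitting the stops between the two vehicles (each non-empty) and, for each split, find the best tour for each vehicle:
  {Juniper} + {Easton, Hollow, Dale}: 32 + 72 = 104
  {Easton} + {Juniper, Hollow, Dale}: 12 + 78 = 90
  {Juniper, Easton} + {Hollow, Dale}: 44 + 60 = 104
  {Hollow} + {Juniper, Easton, Dale}: 60 + 52 = 112
  {Juniper, Hollow} + {Easton, Dale}: 78 + 20 = 98
  {Easton, Hollow} + {Juniper, Dale}: 72 + 40 = 112
  … (7 splits in total)
Best: vehicle 1 Milton → Easton → Milton = 12; vehicle 2 Milton → Juniper → Hollow → Dale → Milton = 78; combined 90.

Minimum combined distance: 90 blocks.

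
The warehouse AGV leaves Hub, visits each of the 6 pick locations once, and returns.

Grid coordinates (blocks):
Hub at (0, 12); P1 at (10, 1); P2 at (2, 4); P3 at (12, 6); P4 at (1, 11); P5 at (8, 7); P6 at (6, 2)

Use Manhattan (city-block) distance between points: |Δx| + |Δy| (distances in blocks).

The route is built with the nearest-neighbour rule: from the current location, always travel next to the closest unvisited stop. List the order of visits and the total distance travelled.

From Hub: distances to unvisited — P4=2, P2=10, P5=13, P6=16, P3=18, P1=21. Nearest is P4 (2).
From P4: distances to unvisited — P2=8, P5=11, P6=14, P3=16, P1=19. Nearest is P2 (8).
From P2: distances to unvisited — P6=6, P5=9, P1=11, P3=12. Nearest is P6 (6).
From P6: distances to unvisited — P1=5, P5=7, P3=10. Nearest is P1 (5).
From P1: distances to unvisited — P3=7, P5=8. Nearest is P3 (7).
From P3: distances to unvisited — P5=5. Nearest is P5 (5).
Return P5→Hub: 13.
Total = 2 + 8 + 6 + 5 + 7 + 5 + 13 = 46.

Nearest-neighbour total = 46 blocks; route Hub → P4 → P2 → P6 → P1 → P3 → P5 → Hub.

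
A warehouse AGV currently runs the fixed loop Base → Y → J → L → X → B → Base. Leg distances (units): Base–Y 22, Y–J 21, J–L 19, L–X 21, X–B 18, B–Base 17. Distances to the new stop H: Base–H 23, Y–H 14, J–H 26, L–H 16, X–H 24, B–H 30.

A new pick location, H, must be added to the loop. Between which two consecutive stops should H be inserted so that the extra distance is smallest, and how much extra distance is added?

Insertion cost between consecutive stops i–j is d(i,H) + d(H,j) − d(i,j):
  between Base and Y: 23 + 14 − 22 = 15
  between Y and J: 14 + 26 − 21 = 19
  between J and L: 26 + 16 − 19 = 23
  between L and X: 16 + 24 − 21 = 19
  between X and B: 24 + 30 − 18 = 36
  between B and Base: 30 + 23 − 17 = 36
Cheapest insertion is between Base and Y, adding 15.
New total = 118 + 15 = 133.

+15 — insert H between Base and Y.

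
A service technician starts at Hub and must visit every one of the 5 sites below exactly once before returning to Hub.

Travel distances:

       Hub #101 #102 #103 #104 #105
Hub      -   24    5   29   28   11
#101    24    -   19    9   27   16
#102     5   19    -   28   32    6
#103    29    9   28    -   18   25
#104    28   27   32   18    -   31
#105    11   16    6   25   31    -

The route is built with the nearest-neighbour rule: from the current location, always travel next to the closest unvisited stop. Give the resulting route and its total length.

From Hub: distances to unvisited — #102=5, #105=11, #101=24, #104=28, #103=29. Nearest is #102 (5).
From #102: distances to unvisited — #105=6, #101=19, #103=28, #104=32. Nearest is #105 (6).
From #105: distances to unvisited — #101=16, #103=25, #104=31. Nearest is #101 (16).
From #101: distances to unvisited — #103=9, #104=27. Nearest is #103 (9).
From #103: distances to unvisited — #104=18. Nearest is #104 (18).
Return #104→Hub: 28.
Total = 5 + 6 + 16 + 9 + 18 + 28 = 82.

Nearest-neighbour total = 82; route Hub → #102 → #105 → #101 → #103 → #104 → Hub.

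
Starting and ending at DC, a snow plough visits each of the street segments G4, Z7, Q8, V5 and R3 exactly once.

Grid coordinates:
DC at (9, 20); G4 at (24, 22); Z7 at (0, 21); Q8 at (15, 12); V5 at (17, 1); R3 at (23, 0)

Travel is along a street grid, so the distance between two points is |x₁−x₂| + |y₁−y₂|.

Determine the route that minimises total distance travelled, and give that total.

With 5 stops there are 5!/2 = 60 distinct round trips (a route and its reverse cost the same).
DC→G4→Z7→Q8→V5→R3→DC: 17+25+24+13+7+34 = 120
DC→G4→Z7→Q8→R3→V5→DC: 17+25+24+20+7+27 = 120
DC→G4→Z7→V5→Q8→R3→DC: 17+25+37+13+20+34 = 146
DC→G4→Z7→V5→R3→Q8→DC: 17+25+37+7+20+14 = 120
DC→G4→Z7→R3→Q8→V5→DC: 17+25+44+20+13+27 = 146
DC→G4→Z7→R3→V5→Q8→DC: 17+25+44+7+13+14 = 120
DC→G4→Q8→Z7→V5→R3→DC: 17+19+24+37+7+34 = 138
DC→G4→Q8→Z7→R3→V5→DC: 17+19+24+44+7+27 = 138
DC→G4→Q8→V5→Z7→R3→DC: 17+19+13+37+44+34 = 164
DC→G4→Q8→V5→R3→Z7→DC: 17+19+13+7+44+10 = 110
DC→G4→Q8→R3→Z7→V5→DC: 17+19+20+44+37+27 = 164
DC→G4→Q8→R3→V5→Z7→DC: 17+19+20+7+37+10 = 110
DC→G4→V5→Z7→Q8→R3→DC: 17+28+37+24+20+34 = 160
DC→G4→V5→Z7→R3→Q8→DC: 17+28+37+44+20+14 = 160
… (46 more)
DC→Z7→G4→R3→V5→Q8→DC: 10+25+23+7+13+14 = 92  ← best
The minimum is 92.
One optimal route: DC → Z7 → G4 → R3 → V5 → Q8 → DC (or its reverse).

92 — the shortest possible round trip.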